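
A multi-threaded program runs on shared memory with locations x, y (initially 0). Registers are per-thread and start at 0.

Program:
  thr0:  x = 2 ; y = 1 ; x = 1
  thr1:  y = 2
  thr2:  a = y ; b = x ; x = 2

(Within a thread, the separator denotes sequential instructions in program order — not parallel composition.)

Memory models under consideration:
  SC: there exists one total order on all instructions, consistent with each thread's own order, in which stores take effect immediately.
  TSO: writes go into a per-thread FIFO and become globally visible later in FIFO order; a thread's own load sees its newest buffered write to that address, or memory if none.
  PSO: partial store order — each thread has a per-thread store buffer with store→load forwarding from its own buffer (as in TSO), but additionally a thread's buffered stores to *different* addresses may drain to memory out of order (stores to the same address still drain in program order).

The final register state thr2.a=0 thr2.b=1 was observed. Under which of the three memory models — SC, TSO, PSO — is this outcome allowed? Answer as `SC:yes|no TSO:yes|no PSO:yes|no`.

SC:yes TSO:yes PSO:yes

outcome vector order: (thr2.a,thr2.b)
under SC → 0/0; 0/1; 0/2; 1/1; 1/2; 2/0; 2/1; 2/2
under TSO → 0/0; 0/1; 0/2; 1/1; 1/2; 2/0; 2/1; 2/2
under PSO → 0/0; 0/1; 0/2; 1/0; 1/1; 1/2; 2/0; 2/1; 2/2
target 0/1 ∈ {SC,TSO,PSO}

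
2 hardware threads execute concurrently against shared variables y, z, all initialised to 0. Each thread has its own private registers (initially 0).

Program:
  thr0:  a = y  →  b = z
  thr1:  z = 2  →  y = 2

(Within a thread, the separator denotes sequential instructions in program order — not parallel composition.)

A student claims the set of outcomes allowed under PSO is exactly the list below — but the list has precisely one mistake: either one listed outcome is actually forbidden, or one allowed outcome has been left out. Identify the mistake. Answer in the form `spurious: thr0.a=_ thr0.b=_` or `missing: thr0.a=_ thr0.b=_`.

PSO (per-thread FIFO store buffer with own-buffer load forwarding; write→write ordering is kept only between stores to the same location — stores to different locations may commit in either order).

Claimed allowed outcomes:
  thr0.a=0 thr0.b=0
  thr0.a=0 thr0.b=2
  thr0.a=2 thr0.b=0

missing: thr0.a=2 thr0.b=2

outcome vector order: (thr0.a,thr0.b)
PSO (4): <0 0>; <0 2>; <2 0>; <2 2>
PSO∖claimed = {<2 2>}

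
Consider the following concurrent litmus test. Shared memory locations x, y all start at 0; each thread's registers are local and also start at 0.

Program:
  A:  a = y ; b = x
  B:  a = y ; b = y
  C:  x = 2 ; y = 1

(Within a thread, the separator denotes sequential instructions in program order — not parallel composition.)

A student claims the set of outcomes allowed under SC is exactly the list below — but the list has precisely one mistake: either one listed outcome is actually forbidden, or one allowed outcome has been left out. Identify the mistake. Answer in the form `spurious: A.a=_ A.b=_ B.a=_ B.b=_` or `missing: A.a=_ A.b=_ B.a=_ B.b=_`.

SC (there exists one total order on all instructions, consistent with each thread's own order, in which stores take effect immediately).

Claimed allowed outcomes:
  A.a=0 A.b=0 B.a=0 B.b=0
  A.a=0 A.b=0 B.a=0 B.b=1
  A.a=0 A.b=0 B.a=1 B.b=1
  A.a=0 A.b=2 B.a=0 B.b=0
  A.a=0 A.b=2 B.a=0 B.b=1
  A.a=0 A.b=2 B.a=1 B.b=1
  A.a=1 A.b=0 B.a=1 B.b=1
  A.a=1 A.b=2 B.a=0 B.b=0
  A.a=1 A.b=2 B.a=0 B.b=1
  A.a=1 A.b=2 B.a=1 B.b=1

spurious: A.a=1 A.b=0 B.a=1 B.b=1

outcome vector order: (A.a,A.b,B.a,B.b)
[SC] allowed = {0/0/0/0; 0/0/0/1; 0/0/1/1; 0/2/0/0; 0/2/0/1; 0/2/1/1; 1/2/0/0; 1/2/0/1; 1/2/1/1}
claimed∖SC = {1/0/1/1}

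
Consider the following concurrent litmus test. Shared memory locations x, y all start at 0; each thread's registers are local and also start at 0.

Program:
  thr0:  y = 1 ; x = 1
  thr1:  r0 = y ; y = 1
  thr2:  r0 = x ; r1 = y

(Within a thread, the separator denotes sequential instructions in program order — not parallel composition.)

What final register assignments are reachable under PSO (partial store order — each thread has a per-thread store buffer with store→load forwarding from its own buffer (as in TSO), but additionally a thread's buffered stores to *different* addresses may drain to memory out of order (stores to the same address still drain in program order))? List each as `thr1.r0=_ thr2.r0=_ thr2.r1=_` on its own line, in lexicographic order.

outcome vector order: (thr1.r0,thr2.r0,thr2.r1)
|PSO outcomes| = 8

thr1.r0=0 thr2.r0=0 thr2.r1=0
thr1.r0=0 thr2.r0=0 thr2.r1=1
thr1.r0=0 thr2.r0=1 thr2.r1=0
thr1.r0=0 thr2.r0=1 thr2.r1=1
thr1.r0=1 thr2.r0=0 thr2.r1=0
thr1.r0=1 thr2.r0=0 thr2.r1=1
thr1.r0=1 thr2.r0=1 thr2.r1=0
thr1.r0=1 thr2.r0=1 thr2.r1=1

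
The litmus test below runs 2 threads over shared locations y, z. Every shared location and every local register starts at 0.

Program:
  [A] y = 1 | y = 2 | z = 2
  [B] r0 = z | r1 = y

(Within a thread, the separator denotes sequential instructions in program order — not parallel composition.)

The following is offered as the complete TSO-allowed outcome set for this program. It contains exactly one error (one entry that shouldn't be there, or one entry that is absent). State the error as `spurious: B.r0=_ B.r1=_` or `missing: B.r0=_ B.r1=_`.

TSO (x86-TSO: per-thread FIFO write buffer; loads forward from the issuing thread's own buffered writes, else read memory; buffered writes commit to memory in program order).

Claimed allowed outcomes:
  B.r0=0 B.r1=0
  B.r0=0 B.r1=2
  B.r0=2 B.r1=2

outcome vector order: (B.r0,B.r1)
TSO (4): <0 0> <0 1> <0 2> <2 2>
TSO∖claimed = {<0 1>}

missing: B.r0=0 B.r1=1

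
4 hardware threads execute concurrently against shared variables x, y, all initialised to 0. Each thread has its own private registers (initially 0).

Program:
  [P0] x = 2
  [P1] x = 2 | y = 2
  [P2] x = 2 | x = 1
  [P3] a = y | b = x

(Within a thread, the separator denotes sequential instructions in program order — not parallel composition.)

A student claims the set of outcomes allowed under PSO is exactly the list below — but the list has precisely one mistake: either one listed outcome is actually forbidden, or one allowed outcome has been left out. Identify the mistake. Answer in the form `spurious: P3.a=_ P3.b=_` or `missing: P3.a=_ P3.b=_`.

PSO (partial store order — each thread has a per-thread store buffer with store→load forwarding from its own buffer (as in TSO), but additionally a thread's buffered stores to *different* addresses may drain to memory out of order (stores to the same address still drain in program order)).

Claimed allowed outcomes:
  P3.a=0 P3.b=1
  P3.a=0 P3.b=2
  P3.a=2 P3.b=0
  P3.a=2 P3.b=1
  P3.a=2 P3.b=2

outcome vector order: (P3.a,P3.b)
[PSO] allowed = {<0 0>; <0 1>; <0 2>; <2 0>; <2 1>; <2 2>}
PSO∖claimed = {<0 0>}

missing: P3.a=0 P3.b=0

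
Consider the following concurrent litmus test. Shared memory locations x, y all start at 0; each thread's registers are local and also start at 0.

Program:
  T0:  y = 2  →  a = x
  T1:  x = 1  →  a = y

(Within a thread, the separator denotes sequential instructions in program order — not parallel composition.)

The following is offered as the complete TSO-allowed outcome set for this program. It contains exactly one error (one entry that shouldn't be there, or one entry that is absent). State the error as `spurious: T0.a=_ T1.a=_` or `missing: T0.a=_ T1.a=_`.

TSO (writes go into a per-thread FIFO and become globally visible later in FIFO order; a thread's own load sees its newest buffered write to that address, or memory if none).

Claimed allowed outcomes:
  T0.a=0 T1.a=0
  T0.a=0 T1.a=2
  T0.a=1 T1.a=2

outcome vector order: (T0.a,T1.a)
TSO: 4 outcomes — {<0 0>; <0 2>; <1 0>; <1 2>}
TSO∖claimed = {<1 0>}

missing: T0.a=1 T1.a=0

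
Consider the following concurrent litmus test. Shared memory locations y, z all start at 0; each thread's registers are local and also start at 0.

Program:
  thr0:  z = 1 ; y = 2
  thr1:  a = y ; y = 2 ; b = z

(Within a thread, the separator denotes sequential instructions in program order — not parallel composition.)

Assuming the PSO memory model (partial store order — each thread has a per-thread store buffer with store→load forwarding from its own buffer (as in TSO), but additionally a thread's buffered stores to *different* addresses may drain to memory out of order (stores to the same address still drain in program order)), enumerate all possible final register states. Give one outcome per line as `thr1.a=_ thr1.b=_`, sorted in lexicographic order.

outcome vector order: (thr1.a,thr1.b)
|PSO outcomes| = 4

thr1.a=0 thr1.b=0
thr1.a=0 thr1.b=1
thr1.a=2 thr1.b=0
thr1.a=2 thr1.b=1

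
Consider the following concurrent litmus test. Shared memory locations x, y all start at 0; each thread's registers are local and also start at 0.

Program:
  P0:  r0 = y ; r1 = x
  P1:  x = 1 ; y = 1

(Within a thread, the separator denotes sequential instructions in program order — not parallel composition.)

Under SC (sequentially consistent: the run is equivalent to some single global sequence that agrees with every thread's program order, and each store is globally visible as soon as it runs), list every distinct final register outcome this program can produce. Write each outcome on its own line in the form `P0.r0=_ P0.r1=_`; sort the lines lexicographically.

P0.r0=0 P0.r1=0
P0.r0=0 P0.r1=1
P0.r0=1 P0.r1=1

outcome vector order: (P0.r0,P0.r1)
|SC outcomes| = 3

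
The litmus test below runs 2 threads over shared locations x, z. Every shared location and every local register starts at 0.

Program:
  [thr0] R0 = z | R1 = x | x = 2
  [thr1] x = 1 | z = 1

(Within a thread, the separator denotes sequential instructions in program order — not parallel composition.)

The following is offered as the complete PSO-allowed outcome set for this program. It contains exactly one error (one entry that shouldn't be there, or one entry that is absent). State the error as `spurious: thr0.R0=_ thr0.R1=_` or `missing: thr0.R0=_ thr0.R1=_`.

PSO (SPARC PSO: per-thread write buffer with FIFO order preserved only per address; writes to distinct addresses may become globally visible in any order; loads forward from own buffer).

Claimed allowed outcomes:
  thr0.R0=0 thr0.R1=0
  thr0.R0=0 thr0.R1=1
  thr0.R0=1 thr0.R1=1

missing: thr0.R0=1 thr0.R1=0

outcome vector order: (thr0.R0,thr0.R1)
PSO: 4 outcomes — {(0,0), (0,1), (1,0), (1,1)}
PSO∖claimed = {(1,0)}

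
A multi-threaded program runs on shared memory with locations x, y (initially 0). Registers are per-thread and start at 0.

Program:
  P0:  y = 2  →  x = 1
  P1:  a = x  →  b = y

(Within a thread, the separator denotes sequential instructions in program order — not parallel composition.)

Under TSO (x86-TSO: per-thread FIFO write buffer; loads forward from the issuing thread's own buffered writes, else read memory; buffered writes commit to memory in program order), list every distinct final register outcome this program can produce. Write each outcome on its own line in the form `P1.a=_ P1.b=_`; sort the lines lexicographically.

outcome vector order: (P1.a,P1.b)
|TSO outcomes| = 3

P1.a=0 P1.b=0
P1.a=0 P1.b=2
P1.a=1 P1.b=2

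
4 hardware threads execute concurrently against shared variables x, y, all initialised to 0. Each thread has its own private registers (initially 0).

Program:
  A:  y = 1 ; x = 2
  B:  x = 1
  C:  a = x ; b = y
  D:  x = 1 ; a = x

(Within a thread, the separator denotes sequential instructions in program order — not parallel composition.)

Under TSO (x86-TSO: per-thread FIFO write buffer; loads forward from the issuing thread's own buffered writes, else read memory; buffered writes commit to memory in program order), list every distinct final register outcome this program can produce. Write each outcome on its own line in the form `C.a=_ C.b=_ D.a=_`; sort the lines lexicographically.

C.a=0 C.b=0 D.a=1
C.a=0 C.b=0 D.a=2
C.a=0 C.b=1 D.a=1
C.a=0 C.b=1 D.a=2
C.a=1 C.b=0 D.a=1
C.a=1 C.b=0 D.a=2
C.a=1 C.b=1 D.a=1
C.a=1 C.b=1 D.a=2
C.a=2 C.b=1 D.a=1
C.a=2 C.b=1 D.a=2

outcome vector order: (C.a,C.b,D.a)
|TSO outcomes| = 10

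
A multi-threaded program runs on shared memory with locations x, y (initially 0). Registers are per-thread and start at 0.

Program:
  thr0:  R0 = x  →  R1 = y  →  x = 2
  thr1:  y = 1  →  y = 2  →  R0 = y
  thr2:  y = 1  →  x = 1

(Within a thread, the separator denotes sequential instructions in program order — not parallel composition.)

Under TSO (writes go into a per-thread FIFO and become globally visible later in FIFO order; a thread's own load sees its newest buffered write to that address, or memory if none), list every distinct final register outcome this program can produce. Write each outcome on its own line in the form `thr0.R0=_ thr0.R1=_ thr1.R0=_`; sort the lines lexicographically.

outcome vector order: (thr0.R0,thr0.R1,thr1.R0)
|TSO outcomes| = 9

thr0.R0=0 thr0.R1=0 thr1.R0=1
thr0.R0=0 thr0.R1=0 thr1.R0=2
thr0.R0=0 thr0.R1=1 thr1.R0=1
thr0.R0=0 thr0.R1=1 thr1.R0=2
thr0.R0=0 thr0.R1=2 thr1.R0=1
thr0.R0=0 thr0.R1=2 thr1.R0=2
thr0.R0=1 thr0.R1=1 thr1.R0=1
thr0.R0=1 thr0.R1=1 thr1.R0=2
thr0.R0=1 thr0.R1=2 thr1.R0=2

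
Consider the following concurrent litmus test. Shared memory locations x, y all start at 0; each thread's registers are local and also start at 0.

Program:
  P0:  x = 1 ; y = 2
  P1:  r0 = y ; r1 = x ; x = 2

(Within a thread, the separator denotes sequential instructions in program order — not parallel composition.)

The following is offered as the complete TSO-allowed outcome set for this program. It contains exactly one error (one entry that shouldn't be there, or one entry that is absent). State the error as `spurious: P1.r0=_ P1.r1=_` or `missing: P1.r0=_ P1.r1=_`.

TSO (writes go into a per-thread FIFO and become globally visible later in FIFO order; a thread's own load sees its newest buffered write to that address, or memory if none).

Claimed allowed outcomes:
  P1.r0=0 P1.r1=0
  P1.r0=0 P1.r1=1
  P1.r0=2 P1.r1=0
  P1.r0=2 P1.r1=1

outcome vector order: (P1.r0,P1.r1)
under TSO → 00 01 21
claimed∖TSO = {20}

spurious: P1.r0=2 P1.r1=0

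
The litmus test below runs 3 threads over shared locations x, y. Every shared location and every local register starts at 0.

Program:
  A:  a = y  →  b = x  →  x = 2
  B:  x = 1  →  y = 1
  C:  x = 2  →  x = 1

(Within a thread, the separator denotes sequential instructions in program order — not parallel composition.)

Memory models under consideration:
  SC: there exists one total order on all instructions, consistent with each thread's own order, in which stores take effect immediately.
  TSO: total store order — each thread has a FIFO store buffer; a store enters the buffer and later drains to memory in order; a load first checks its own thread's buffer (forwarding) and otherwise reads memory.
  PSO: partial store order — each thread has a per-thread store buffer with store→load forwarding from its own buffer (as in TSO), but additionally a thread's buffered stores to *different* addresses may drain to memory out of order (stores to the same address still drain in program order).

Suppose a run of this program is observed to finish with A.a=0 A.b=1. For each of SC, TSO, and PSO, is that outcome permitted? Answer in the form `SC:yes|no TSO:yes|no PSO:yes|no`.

outcome vector order: (A.a,A.b)
[SC] allowed = {<0 0> <0 1> <0 2> <1 1> <1 2>}
[TSO] allowed = {<0 0> <0 1> <0 2> <1 1> <1 2>}
[PSO] allowed = {<0 0> <0 1> <0 2> <1 0> <1 1> <1 2>}
target <0 1> ∈ {SC,TSO,PSO}

SC:yes TSO:yes PSO:yes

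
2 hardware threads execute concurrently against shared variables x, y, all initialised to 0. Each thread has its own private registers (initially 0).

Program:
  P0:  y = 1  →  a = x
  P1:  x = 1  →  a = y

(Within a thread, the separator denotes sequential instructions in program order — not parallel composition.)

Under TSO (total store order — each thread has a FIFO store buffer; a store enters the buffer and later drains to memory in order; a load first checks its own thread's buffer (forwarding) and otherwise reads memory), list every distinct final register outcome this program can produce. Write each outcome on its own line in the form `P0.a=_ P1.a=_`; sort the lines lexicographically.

outcome vector order: (P0.a,P1.a)
|TSO outcomes| = 4

P0.a=0 P1.a=0
P0.a=0 P1.a=1
P0.a=1 P1.a=0
P0.a=1 P1.a=1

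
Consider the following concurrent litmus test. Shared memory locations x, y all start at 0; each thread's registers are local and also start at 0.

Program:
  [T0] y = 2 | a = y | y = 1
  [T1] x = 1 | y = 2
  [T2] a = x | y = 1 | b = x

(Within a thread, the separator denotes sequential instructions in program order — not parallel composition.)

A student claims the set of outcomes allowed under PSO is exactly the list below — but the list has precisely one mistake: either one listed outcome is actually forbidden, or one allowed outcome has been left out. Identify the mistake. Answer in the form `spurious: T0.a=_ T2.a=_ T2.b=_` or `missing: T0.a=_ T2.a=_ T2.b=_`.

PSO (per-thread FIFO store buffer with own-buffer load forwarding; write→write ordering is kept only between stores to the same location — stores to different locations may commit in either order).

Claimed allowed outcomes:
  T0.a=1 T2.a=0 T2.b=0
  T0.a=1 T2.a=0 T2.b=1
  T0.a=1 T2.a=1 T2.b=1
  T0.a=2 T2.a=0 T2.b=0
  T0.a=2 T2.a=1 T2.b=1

missing: T0.a=2 T2.a=0 T2.b=1

outcome vector order: (T0.a,T2.a,T2.b)
PSO (6): 1/0/0, 1/0/1, 1/1/1, 2/0/0, 2/0/1, 2/1/1
PSO∖claimed = {2/0/1}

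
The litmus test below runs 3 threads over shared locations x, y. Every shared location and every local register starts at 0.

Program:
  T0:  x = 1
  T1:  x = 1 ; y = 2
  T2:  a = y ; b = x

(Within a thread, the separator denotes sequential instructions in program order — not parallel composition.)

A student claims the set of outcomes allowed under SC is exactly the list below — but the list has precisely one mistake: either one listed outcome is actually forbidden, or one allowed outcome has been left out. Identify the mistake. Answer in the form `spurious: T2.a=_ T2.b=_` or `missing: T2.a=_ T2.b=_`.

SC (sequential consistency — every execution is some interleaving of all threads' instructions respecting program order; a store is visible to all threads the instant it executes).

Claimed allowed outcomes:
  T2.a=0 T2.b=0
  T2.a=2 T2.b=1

outcome vector order: (T2.a,T2.b)
[SC] allowed = {0/0; 0/1; 2/1}
SC∖claimed = {0/1}

missing: T2.a=0 T2.b=1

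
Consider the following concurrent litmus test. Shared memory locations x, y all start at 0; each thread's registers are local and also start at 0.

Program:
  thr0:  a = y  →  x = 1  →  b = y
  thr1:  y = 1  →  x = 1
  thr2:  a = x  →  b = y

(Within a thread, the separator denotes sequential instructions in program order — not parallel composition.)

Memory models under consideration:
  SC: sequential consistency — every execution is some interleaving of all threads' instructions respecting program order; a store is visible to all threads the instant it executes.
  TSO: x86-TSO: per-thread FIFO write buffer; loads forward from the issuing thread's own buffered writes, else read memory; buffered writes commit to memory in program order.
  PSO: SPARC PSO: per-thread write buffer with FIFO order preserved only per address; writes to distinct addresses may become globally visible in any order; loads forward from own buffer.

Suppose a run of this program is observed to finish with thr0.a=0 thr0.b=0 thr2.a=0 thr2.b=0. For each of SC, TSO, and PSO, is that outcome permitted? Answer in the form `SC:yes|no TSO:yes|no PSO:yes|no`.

SC:yes TSO:yes PSO:yes

outcome vector order: (thr0.a,thr0.b,thr2.a,thr2.b)
under SC → <0 0 0 0>; <0 0 0 1>; <0 0 1 0>; <0 0 1 1>; <0 1 0 0>; <0 1 0 1>; <0 1 1 0>; <0 1 1 1>; <1 1 0 0>; <1 1 0 1>; <1 1 1 1>
under TSO → <0 0 0 0>; <0 0 0 1>; <0 0 1 0>; <0 0 1 1>; <0 1 0 0>; <0 1 0 1>; <0 1 1 0>; <0 1 1 1>; <1 1 0 0>; <1 1 0 1>; <1 1 1 1>
under PSO → <0 0 0 0>; <0 0 0 1>; <0 0 1 0>; <0 0 1 1>; <0 1 0 0>; <0 1 0 1>; <0 1 1 0>; <0 1 1 1>; <1 1 0 0>; <1 1 0 1>; <1 1 1 0>; <1 1 1 1>
target <0 0 0 0> ∈ {SC,TSO,PSO}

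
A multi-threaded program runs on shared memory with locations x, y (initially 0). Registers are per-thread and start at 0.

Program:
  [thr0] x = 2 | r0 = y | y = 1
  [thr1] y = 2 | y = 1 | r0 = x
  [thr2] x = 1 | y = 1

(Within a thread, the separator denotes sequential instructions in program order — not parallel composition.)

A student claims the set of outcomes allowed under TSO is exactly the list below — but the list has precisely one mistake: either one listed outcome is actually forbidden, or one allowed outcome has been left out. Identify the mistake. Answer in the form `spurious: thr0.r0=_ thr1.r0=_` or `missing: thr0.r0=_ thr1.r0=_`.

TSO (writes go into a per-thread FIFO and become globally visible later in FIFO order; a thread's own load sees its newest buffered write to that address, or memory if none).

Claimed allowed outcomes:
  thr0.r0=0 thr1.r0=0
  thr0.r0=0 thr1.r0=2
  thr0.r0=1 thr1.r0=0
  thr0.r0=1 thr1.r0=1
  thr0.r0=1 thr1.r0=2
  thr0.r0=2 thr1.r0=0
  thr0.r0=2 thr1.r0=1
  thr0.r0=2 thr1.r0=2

missing: thr0.r0=0 thr1.r0=1

outcome vector order: (thr0.r0,thr1.r0)
TSO (9): (0,0), (0,1), (0,2), (1,0), (1,1), (1,2), (2,0), (2,1), (2,2)
TSO∖claimed = {(0,1)}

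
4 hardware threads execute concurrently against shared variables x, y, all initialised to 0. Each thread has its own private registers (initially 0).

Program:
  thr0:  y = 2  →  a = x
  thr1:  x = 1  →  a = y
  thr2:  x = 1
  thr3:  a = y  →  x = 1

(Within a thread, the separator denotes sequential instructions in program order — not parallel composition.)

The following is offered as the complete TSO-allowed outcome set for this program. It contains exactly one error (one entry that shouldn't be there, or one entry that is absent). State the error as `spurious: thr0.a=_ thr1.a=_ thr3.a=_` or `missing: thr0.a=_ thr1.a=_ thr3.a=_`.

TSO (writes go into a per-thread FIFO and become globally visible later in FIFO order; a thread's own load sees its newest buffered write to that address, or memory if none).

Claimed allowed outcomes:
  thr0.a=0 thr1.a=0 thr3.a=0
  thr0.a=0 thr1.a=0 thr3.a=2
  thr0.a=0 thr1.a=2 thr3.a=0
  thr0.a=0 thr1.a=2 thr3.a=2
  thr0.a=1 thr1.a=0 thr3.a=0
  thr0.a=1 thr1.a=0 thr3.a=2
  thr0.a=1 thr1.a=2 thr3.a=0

outcome vector order: (thr0.a,thr1.a,thr3.a)
[TSO] allowed = {<0 0 0> <0 0 2> <0 2 0> <0 2 2> <1 0 0> <1 0 2> <1 2 0> <1 2 2>}
TSO∖claimed = {<1 2 2>}

missing: thr0.a=1 thr1.a=2 thr3.a=2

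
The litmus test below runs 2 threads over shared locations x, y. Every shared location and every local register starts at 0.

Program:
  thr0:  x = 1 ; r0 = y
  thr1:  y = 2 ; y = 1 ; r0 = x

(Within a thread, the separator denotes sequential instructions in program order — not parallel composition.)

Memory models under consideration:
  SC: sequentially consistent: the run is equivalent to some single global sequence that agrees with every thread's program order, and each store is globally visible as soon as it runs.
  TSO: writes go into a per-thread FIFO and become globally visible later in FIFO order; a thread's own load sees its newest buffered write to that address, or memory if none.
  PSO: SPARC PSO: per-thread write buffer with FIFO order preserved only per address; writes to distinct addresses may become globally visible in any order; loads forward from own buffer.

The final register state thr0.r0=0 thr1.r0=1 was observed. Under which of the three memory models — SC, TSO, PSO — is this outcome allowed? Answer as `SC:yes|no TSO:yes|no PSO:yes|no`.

SC:yes TSO:yes PSO:yes

outcome vector order: (thr0.r0,thr1.r0)
SC (4): <0 1>, <1 0>, <1 1>, <2 1>
TSO (6): <0 0>, <0 1>, <1 0>, <1 1>, <2 0>, <2 1>
PSO (6): <0 0>, <0 1>, <1 0>, <1 1>, <2 0>, <2 1>
target <0 1> ∈ {SC,TSO,PSO}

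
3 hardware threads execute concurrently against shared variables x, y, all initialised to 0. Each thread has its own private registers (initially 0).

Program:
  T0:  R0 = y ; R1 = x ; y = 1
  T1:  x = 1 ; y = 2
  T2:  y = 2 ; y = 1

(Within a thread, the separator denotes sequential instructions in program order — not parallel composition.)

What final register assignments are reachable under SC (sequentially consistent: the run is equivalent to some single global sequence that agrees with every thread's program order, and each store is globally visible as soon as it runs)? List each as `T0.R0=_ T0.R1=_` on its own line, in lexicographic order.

outcome vector order: (T0.R0,T0.R1)
|SC outcomes| = 6

T0.R0=0 T0.R1=0
T0.R0=0 T0.R1=1
T0.R0=1 T0.R1=0
T0.R0=1 T0.R1=1
T0.R0=2 T0.R1=0
T0.R0=2 T0.R1=1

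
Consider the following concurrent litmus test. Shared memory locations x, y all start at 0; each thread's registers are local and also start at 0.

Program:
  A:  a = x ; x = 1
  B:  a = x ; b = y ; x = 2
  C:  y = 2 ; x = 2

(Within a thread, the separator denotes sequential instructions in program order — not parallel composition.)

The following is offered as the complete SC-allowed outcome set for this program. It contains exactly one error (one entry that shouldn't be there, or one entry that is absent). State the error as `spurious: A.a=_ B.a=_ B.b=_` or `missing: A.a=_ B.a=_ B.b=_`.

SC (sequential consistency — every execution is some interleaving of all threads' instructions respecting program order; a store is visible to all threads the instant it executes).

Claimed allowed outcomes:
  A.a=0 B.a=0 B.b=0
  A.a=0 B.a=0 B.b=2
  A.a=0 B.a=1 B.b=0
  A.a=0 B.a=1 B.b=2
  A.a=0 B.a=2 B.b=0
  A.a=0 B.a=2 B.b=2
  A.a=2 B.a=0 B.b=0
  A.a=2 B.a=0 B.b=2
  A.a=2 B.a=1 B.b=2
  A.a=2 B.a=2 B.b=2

spurious: A.a=0 B.a=2 B.b=0

outcome vector order: (A.a,B.a,B.b)
SC (9): 000, 002, 010, 012, 022, 200, 202, 212, 222
claimed∖SC = {020}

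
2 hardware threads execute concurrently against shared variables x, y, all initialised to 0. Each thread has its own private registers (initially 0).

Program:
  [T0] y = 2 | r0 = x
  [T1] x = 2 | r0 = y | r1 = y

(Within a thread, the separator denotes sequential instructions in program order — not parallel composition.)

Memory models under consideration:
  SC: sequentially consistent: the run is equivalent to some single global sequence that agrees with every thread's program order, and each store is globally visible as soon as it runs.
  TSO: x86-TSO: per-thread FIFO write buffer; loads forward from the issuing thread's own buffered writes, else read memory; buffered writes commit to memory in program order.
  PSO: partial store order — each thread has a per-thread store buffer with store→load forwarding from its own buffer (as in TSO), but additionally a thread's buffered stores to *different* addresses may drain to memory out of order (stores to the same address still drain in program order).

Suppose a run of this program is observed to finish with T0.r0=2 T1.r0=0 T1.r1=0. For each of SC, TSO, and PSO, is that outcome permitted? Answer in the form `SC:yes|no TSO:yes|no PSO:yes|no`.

outcome vector order: (T0.r0,T1.r0,T1.r1)
[SC] allowed = {022, 200, 202, 222}
[TSO] allowed = {000, 002, 022, 200, 202, 222}
[PSO] allowed = {000, 002, 022, 200, 202, 222}
target 200 ∈ {SC,TSO,PSO}

SC:yes TSO:yes PSO:yes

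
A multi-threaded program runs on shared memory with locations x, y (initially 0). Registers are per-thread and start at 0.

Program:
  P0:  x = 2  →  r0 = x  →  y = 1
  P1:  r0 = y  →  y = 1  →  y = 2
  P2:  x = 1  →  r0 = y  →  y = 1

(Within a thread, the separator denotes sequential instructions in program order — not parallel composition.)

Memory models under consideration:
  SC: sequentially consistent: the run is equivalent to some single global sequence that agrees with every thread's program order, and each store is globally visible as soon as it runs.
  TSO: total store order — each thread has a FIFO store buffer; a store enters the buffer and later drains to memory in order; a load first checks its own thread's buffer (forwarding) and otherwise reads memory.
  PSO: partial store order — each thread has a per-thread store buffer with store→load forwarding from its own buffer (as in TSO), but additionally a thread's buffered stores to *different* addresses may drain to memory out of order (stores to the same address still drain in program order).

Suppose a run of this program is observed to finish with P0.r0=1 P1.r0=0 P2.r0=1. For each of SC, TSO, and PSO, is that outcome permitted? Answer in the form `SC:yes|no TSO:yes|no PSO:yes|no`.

outcome vector order: (P0.r0,P1.r0,P2.r0)
[SC] allowed = {1/0/0; 1/0/1; 1/0/2; 1/1/0; 1/1/1; 1/1/2; 2/0/0; 2/0/1; 2/0/2; 2/1/0; 2/1/1; 2/1/2}
[TSO] allowed = {1/0/0; 1/0/1; 1/0/2; 1/1/0; 1/1/1; 1/1/2; 2/0/0; 2/0/1; 2/0/2; 2/1/0; 2/1/1; 2/1/2}
[PSO] allowed = {1/0/0; 1/0/1; 1/0/2; 1/1/0; 1/1/1; 1/1/2; 2/0/0; 2/0/1; 2/0/2; 2/1/0; 2/1/1; 2/1/2}
target 1/0/1 ∈ {SC,TSO,PSO}

SC:yes TSO:yes PSO:yes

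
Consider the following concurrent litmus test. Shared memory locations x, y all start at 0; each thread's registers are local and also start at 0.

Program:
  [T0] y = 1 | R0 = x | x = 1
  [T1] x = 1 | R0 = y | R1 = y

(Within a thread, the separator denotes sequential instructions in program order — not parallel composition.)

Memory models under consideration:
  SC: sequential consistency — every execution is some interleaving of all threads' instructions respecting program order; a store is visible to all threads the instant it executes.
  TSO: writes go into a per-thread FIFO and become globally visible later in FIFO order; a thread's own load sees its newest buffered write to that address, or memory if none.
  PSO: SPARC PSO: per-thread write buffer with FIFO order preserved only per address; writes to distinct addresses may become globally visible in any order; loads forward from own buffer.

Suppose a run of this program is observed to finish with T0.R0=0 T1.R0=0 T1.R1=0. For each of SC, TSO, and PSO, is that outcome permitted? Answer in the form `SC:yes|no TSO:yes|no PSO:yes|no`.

SC:no TSO:yes PSO:yes

outcome vector order: (T0.R0,T1.R0,T1.R1)
SC (4): <0 1 1>; <1 0 0>; <1 0 1>; <1 1 1>
TSO (6): <0 0 0>; <0 0 1>; <0 1 1>; <1 0 0>; <1 0 1>; <1 1 1>
PSO (6): <0 0 0>; <0 0 1>; <0 1 1>; <1 0 0>; <1 0 1>; <1 1 1>
target <0 0 0> ∈ {TSO,PSO}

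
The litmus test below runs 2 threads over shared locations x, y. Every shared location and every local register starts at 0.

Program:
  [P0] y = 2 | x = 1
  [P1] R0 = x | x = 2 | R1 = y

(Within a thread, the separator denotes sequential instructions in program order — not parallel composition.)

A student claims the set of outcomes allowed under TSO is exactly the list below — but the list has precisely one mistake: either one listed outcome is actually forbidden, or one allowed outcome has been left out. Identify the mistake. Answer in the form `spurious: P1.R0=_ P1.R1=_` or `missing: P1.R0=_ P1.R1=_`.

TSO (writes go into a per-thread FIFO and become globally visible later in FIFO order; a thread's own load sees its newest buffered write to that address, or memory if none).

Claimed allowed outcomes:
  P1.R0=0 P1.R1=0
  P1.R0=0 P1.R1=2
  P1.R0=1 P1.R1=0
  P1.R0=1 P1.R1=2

outcome vector order: (P1.R0,P1.R1)
TSO: 3 outcomes — {<0 0>; <0 2>; <1 2>}
claimed∖TSO = {<1 0>}

spurious: P1.R0=1 P1.R1=0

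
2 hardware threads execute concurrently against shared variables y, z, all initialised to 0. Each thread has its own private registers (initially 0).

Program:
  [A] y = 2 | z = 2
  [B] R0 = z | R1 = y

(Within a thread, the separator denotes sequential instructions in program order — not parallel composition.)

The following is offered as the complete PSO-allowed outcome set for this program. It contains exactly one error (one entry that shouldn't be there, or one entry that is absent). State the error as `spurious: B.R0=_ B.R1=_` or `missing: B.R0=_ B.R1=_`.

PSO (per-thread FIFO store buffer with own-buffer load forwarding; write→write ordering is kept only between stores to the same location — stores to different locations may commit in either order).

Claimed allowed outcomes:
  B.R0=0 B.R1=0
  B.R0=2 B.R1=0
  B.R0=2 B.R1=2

outcome vector order: (B.R0,B.R1)
PSO: 4 outcomes — {00, 02, 20, 22}
PSO∖claimed = {02}

missing: B.R0=0 B.R1=2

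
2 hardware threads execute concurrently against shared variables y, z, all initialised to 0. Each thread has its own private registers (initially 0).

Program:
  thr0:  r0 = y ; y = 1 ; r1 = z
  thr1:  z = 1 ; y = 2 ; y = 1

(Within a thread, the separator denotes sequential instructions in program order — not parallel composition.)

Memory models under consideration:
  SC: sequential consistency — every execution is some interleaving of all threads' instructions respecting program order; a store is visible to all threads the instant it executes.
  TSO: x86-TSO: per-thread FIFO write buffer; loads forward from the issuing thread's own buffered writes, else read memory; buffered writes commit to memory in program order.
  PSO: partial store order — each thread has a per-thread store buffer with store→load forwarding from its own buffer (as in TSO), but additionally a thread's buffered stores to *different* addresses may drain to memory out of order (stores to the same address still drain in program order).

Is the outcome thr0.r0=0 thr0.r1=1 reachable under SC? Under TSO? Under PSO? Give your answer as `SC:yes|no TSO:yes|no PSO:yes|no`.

outcome vector order: (thr0.r0,thr0.r1)
SC (4): 00, 01, 11, 21
TSO (4): 00, 01, 11, 21
PSO (6): 00, 01, 10, 11, 20, 21
target 01 ∈ {SC,TSO,PSO}

SC:yes TSO:yes PSO:yes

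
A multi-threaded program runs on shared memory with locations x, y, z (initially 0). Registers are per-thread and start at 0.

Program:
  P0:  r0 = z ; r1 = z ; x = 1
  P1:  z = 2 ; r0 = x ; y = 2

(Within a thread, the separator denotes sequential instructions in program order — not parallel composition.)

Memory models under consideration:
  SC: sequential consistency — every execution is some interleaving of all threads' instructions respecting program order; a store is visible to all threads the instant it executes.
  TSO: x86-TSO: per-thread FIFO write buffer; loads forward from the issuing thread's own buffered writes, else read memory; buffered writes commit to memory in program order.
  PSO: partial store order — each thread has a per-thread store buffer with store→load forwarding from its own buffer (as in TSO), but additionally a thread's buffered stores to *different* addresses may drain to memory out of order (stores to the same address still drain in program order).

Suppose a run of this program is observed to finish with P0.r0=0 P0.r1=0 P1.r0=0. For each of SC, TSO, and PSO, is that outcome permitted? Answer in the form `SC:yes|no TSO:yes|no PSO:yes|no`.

SC:yes TSO:yes PSO:yes

outcome vector order: (P0.r0,P0.r1,P1.r0)
[SC] allowed = {(0,0,0); (0,0,1); (0,2,0); (0,2,1); (2,2,0); (2,2,1)}
[TSO] allowed = {(0,0,0); (0,0,1); (0,2,0); (0,2,1); (2,2,0); (2,2,1)}
[PSO] allowed = {(0,0,0); (0,0,1); (0,2,0); (0,2,1); (2,2,0); (2,2,1)}
target (0,0,0) ∈ {SC,TSO,PSO}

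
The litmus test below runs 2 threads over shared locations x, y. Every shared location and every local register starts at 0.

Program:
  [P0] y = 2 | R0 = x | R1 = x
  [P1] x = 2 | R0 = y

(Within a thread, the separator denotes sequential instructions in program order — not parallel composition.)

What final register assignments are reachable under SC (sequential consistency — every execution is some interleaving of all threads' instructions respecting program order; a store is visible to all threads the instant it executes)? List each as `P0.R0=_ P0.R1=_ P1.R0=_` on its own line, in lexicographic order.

P0.R0=0 P0.R1=0 P1.R0=2
P0.R0=0 P0.R1=2 P1.R0=2
P0.R0=2 P0.R1=2 P1.R0=0
P0.R0=2 P0.R1=2 P1.R0=2

outcome vector order: (P0.R0,P0.R1,P1.R0)
|SC outcomes| = 4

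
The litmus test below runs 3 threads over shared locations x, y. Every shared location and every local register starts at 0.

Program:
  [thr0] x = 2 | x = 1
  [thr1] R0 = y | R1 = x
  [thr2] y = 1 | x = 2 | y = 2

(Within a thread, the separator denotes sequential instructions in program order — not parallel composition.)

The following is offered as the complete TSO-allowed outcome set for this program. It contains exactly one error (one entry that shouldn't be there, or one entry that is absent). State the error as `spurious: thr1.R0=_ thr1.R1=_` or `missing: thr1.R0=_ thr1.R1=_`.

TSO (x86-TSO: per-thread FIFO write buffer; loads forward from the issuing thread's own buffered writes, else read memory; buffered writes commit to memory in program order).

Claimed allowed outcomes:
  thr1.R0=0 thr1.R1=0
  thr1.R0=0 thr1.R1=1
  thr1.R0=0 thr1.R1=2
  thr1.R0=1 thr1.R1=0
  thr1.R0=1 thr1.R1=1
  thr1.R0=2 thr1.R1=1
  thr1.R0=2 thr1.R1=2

missing: thr1.R0=1 thr1.R1=2

outcome vector order: (thr1.R0,thr1.R1)
TSO (8): (0,0) (0,1) (0,2) (1,0) (1,1) (1,2) (2,1) (2,2)
TSO∖claimed = {(1,2)}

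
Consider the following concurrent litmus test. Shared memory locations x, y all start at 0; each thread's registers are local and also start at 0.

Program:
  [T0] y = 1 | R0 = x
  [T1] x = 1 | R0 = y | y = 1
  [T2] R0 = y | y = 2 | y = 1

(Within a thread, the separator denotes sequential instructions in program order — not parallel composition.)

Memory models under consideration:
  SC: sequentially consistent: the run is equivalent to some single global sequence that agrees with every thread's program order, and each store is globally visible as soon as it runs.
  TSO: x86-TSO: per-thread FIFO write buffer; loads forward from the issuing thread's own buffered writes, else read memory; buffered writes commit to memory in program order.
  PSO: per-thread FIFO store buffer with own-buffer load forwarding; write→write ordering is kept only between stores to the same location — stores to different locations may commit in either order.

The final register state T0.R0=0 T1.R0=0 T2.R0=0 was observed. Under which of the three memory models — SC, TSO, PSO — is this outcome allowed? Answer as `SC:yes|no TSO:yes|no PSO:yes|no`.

SC:no TSO:yes PSO:yes

outcome vector order: (T0.R0,T1.R0,T2.R0)
SC: 10 outcomes — {0/1/0, 0/1/1, 0/2/0, 0/2/1, 1/0/0, 1/0/1, 1/1/0, 1/1/1, 1/2/0, 1/2/1}
TSO: 12 outcomes — {0/0/0, 0/0/1, 0/1/0, 0/1/1, 0/2/0, 0/2/1, 1/0/0, 1/0/1, 1/1/0, 1/1/1, 1/2/0, 1/2/1}
PSO: 12 outcomes — {0/0/0, 0/0/1, 0/1/0, 0/1/1, 0/2/0, 0/2/1, 1/0/0, 1/0/1, 1/1/0, 1/1/1, 1/2/0, 1/2/1}
target 0/0/0 ∈ {TSO,PSO}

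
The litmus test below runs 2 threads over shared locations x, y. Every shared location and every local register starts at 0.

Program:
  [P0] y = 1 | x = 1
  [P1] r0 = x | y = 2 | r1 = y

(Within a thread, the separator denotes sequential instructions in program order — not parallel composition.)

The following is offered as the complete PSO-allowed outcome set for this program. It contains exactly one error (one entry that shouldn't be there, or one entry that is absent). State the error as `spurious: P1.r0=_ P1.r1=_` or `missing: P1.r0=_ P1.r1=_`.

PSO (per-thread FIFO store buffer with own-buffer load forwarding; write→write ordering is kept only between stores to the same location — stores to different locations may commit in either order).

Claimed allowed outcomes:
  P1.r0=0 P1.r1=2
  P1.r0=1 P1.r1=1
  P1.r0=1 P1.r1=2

missing: P1.r0=0 P1.r1=1

outcome vector order: (P1.r0,P1.r1)
under PSO → 01 02 11 12
PSO∖claimed = {01}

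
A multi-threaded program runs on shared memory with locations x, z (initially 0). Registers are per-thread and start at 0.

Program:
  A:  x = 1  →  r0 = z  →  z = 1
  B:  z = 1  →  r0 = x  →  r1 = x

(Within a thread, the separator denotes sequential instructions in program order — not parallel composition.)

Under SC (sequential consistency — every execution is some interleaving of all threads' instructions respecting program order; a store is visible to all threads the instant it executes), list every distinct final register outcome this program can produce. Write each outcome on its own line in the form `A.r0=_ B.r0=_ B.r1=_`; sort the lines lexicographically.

outcome vector order: (A.r0,B.r0,B.r1)
|SC outcomes| = 4

A.r0=0 B.r0=1 B.r1=1
A.r0=1 B.r0=0 B.r1=0
A.r0=1 B.r0=0 B.r1=1
A.r0=1 B.r0=1 B.r1=1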